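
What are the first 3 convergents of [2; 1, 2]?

Using the convergent recurrence p_i = a_i*p_{i-1} + p_{i-2}, q_i = a_i*q_{i-1} + q_{i-2} with p_{-2}=0, p_{-1}=1, q_{-2}=1, q_{-1}=0:
  i=0: a_0=2, p_0 = 2*1 + 0 = 2, q_0 = 2*0 + 1 = 1.
  i=1: a_1=1, p_1 = 1*2 + 1 = 3, q_1 = 1*1 + 0 = 1.
  i=2: a_2=2, p_2 = 2*3 + 2 = 8, q_2 = 2*1 + 1 = 3.

2/1, 3/1, 8/3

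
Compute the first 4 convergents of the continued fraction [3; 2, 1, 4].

Using the convergent recurrence p_i = a_i*p_{i-1} + p_{i-2}, q_i = a_i*q_{i-1} + q_{i-2} with p_{-2}=0, p_{-1}=1, q_{-2}=1, q_{-1}=0:
  i=0: a_0=3, p_0 = 3*1 + 0 = 3, q_0 = 3*0 + 1 = 1.
  i=1: a_1=2, p_1 = 2*3 + 1 = 7, q_1 = 2*1 + 0 = 2.
  i=2: a_2=1, p_2 = 1*7 + 3 = 10, q_2 = 1*2 + 1 = 3.
  i=3: a_3=4, p_3 = 4*10 + 7 = 47, q_3 = 4*3 + 2 = 14.

3/1, 7/2, 10/3, 47/14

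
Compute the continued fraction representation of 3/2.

[1; 2]

Run the Euclidean algorithm on 3 and 2; the successive quotients are the partial quotients a_0, a_1, ... (each step inverts the fractional part left over by the previous one):
  3 = 1*2 + 1, so a_0 = 1.
  2 = 2*1 + 0, so a_1 = 2.
The remainder reaches 0 after 2 divisions, so the expansion has 2 partial quotients, read off in order.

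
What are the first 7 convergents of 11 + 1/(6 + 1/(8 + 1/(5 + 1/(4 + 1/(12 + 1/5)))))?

11/1, 67/6, 547/49, 2802/251, 11755/1053, 143862/12887, 731065/65488

Using the convergent recurrence p_i = a_i*p_{i-1} + p_{i-2}, q_i = a_i*q_{i-1} + q_{i-2} with p_{-2}=0, p_{-1}=1, q_{-2}=1, q_{-1}=0:
  i=0: a_0=11, p_0 = 11*1 + 0 = 11, q_0 = 11*0 + 1 = 1.
  i=1: a_1=6, p_1 = 6*11 + 1 = 67, q_1 = 6*1 + 0 = 6.
  i=2: a_2=8, p_2 = 8*67 + 11 = 547, q_2 = 8*6 + 1 = 49.
  i=3: a_3=5, p_3 = 5*547 + 67 = 2802, q_3 = 5*49 + 6 = 251.
  i=4: a_4=4, p_4 = 4*2802 + 547 = 11755, q_4 = 4*251 + 49 = 1053.
  i=5: a_5=12, p_5 = 12*11755 + 2802 = 143862, q_5 = 12*1053 + 251 = 12887.
  i=6: a_6=5, p_6 = 5*143862 + 11755 = 731065, q_6 = 5*12887 + 1053 = 65488.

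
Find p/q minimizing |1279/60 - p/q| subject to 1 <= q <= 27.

Expand x = 1279/60 as a continued fraction with the Euclidean algorithm:
  1279 = 21*60 + 19, so a_0 = 21.
  60 = 3*19 + 3, so a_1 = 3.
  19 = 6*3 + 1, so a_2 = 6.
  3 = 3*1 + 0, so a_3 = 3.
so x = [21; 3, 6, 3].
Convergents (p_i = a_i*p_{i-1} + p_{i-2}, q_i = a_i*q_{i-1} + q_{i-2} with p_{-2}=0, p_{-1}=1, q_{-2}=1, q_{-1}=0), until the denominator exceeds 27:
  i=0: a_0=21, p_0 = 21*1 + 0 = 21, q_0 = 21*0 + 1 = 1.
  i=1: a_1=3, p_1 = 3*21 + 1 = 64, q_1 = 3*1 + 0 = 3.
  i=2: a_2=6, p_2 = 6*64 + 21 = 405, q_2 = 6*3 + 1 = 19.
  i=3: a_3=3, p_3 = 3*405 + 64 = 1279, q_3 = 3*19 + 3 = 60.
q_3 = 60 > 27, so the last convergent with denominator <= 27 is p_2/q_2 = 405/19.
The closest fraction with denominator <= 27 is either p_2/q_2 or the intermediate fraction (k*p_2 + p_1)/(k*q_2 + q_1) with the largest k >= 1 whose denominator stays <= 27; these approach x as k grows, and every other convergent or intermediate fraction in range is farther away.
Largest k: floor((27 - q_1)/q_2) = floor((27 - 3)/19) = 1.
That gives (1*405 + 64)/(1*19 + 3) = 469/22.
Compare the errors: |x - 405/19| = |1279*19 - 405*60|/(60*19) = 1/1140, and |x - 469/22| = |1279*22 - 469*60|/(60*22) = 2/1320.
Cross-multiplying, 1*1320 = 1320 < 2280 = 2*1140, so 1/1140 is smaller: the convergent 405/19 is closer to x than 469/22.

405/19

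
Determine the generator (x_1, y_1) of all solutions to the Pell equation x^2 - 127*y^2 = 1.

(x, y) = (4730624, 419775)

First expand sqrt(127) as a continued fraction. With x_i = (sqrt(127) + m_i)/d_i and (m_0, d_0) = (0, 1): a_0 = floor(sqrt(127)) = 11, since 11^2 = 121 <= 127 < 144 = 12^2.
Iterate m_{i+1} = d_i*a_i - m_i, d_{i+1} = (127 - m_{i+1}^2)/d_i, a_{i+1} = floor((a_0 + m_{i+1})/d_{i+1}):
  m_1 = 1*11 - 0 = 11, d_1 = (127 - 11^2)/1 = 6/1 = 6, a_1 = floor((11 + 11)/6) = 3.
  m_2 = 6*3 - 11 = 7, d_2 = (127 - 7^2)/6 = 78/6 = 13, a_2 = floor((11 + 7)/13) = 1.
  m_3 = 13*1 - 7 = 6, d_3 = (127 - 6^2)/13 = 91/13 = 7, a_3 = floor((11 + 6)/7) = 2.
  m_4 = 7*2 - 6 = 8, d_4 = (127 - 8^2)/7 = 63/7 = 9, a_4 = floor((11 + 8)/9) = 2.
  m_5 = 9*2 - 8 = 10, d_5 = (127 - 10^2)/9 = 27/9 = 3, a_5 = floor((11 + 10)/3) = 7.
  m_6 = 3*7 - 10 = 11, d_6 = (127 - 11^2)/3 = 6/3 = 2, a_6 = floor((11 + 11)/2) = 11.
  m_7 = 2*11 - 11 = 11, d_7 = (127 - 11^2)/2 = 6/2 = 3, a_7 = floor((11 + 11)/3) = 7.
  m_8 = 3*7 - 11 = 10, d_8 = (127 - 10^2)/3 = 27/3 = 9, a_8 = floor((11 + 10)/9) = 2.
  m_9 = 9*2 - 10 = 8, d_9 = (127 - 8^2)/9 = 63/9 = 7, a_9 = floor((11 + 8)/7) = 2.
  m_10 = 7*2 - 8 = 6, d_10 = (127 - 6^2)/7 = 91/7 = 13, a_10 = floor((11 + 6)/13) = 1.
  m_11 = 13*1 - 6 = 7, d_11 = (127 - 7^2)/13 = 78/13 = 6, a_11 = floor((11 + 7)/6) = 3.
  m_12 = 6*3 - 7 = 11, d_12 = (127 - 11^2)/6 = 6/6 = 1, a_12 = floor((11 + 11)/1) = 22.
  m_13 = 1*22 - 11 = 11, d_13 = (127 - 11^2)/1 = 6/1 = 6: (m_13, d_13) = (m_1, d_1) = (11, 6), so from here the quotients repeat a_1, ..., a_12; the period length is 12.
So sqrt(127) = [11; (3, 1, 2, 2, 7, 11, 7, 2, 2, 1, 3, 22)] with period length k = 12.
k is even, so the fundamental solution of x^2 - 127y^2 = 1 is (p_{k-1}, q_{k-1}) = (p_11, q_11); compute convergents through index 11.
Convergents (p_i = a_i*p_{i-1} + p_{i-2}, q_i = a_i*q_{i-1} + q_{i-2} with p_{-2}=0, p_{-1}=1, q_{-2}=1, q_{-1}=0):
  i=0: a_0=11, p_0 = 11*1 + 0 = 11, q_0 = 11*0 + 1 = 1.
  i=1: a_1=3, p_1 = 3*11 + 1 = 34, q_1 = 3*1 + 0 = 3.
  i=2: a_2=1, p_2 = 1*34 + 11 = 45, q_2 = 1*3 + 1 = 4.
  i=3: a_3=2, p_3 = 2*45 + 34 = 124, q_3 = 2*4 + 3 = 11.
  i=4: a_4=2, p_4 = 2*124 + 45 = 293, q_4 = 2*11 + 4 = 26.
  i=5: a_5=7, p_5 = 7*293 + 124 = 2175, q_5 = 7*26 + 11 = 193.
  i=6: a_6=11, p_6 = 11*2175 + 293 = 24218, q_6 = 11*193 + 26 = 2149.
  i=7: a_7=7, p_7 = 7*24218 + 2175 = 171701, q_7 = 7*2149 + 193 = 15236.
  i=8: a_8=2, p_8 = 2*171701 + 24218 = 367620, q_8 = 2*15236 + 2149 = 32621.
  i=9: a_9=2, p_9 = 2*367620 + 171701 = 906941, q_9 = 2*32621 + 15236 = 80478.
  i=10: a_10=1, p_10 = 1*906941 + 367620 = 1274561, q_10 = 1*80478 + 32621 = 113099.
  i=11: a_11=3, p_11 = 3*1274561 + 906941 = 4730624, q_11 = 3*113099 + 80478 = 419775.
Check: 4730624^2 - 127*419775^2 = 22378803429376 - 22378803429375 = 1, so (x, y) = (4730624, 419775) solves the equation, and by the theorem it is the least positive solution.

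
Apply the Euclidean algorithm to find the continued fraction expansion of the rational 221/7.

Run the Euclidean algorithm on 221 and 7; the successive quotients are the partial quotients a_0, a_1, ... (each step inverts the fractional part left over by the previous one):
  221 = 31*7 + 4, so a_0 = 31.
  7 = 1*4 + 3, so a_1 = 1.
  4 = 1*3 + 1, so a_2 = 1.
  3 = 3*1 + 0, so a_3 = 3.
The remainder reaches 0 after 4 divisions, so the expansion has 4 partial quotients, read off in order.

[31; 1, 1, 3]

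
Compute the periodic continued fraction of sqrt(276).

[16; (1, 1, 1, 1, 2, 2, 2, 1, 1, 1, 1, 32)]

Write x_i = (sqrt(276) + m_i)/d_i with (m_0, d_0) = (0, 1). a_0 = floor(sqrt(276)) = 16, since 16^2 = 256 <= 276 < 289 = 17^2.
Iterate m_{i+1} = d_i*a_i - m_i, d_{i+1} = (276 - m_{i+1}^2)/d_i, a_{i+1} = floor((a_0 + m_{i+1})/d_{i+1}):
  m_1 = 1*16 - 0 = 16, d_1 = (276 - 16^2)/1 = 20/1 = 20, a_1 = floor((16 + 16)/20) = 1.
  m_2 = 20*1 - 16 = 4, d_2 = (276 - 4^2)/20 = 260/20 = 13, a_2 = floor((16 + 4)/13) = 1.
  m_3 = 13*1 - 4 = 9, d_3 = (276 - 9^2)/13 = 195/13 = 15, a_3 = floor((16 + 9)/15) = 1.
  m_4 = 15*1 - 9 = 6, d_4 = (276 - 6^2)/15 = 240/15 = 16, a_4 = floor((16 + 6)/16) = 1.
  m_5 = 16*1 - 6 = 10, d_5 = (276 - 10^2)/16 = 176/16 = 11, a_5 = floor((16 + 10)/11) = 2.
  m_6 = 11*2 - 10 = 12, d_6 = (276 - 12^2)/11 = 132/11 = 12, a_6 = floor((16 + 12)/12) = 2.
  m_7 = 12*2 - 12 = 12, d_7 = (276 - 12^2)/12 = 132/12 = 11, a_7 = floor((16 + 12)/11) = 2.
  m_8 = 11*2 - 12 = 10, d_8 = (276 - 10^2)/11 = 176/11 = 16, a_8 = floor((16 + 10)/16) = 1.
  m_9 = 16*1 - 10 = 6, d_9 = (276 - 6^2)/16 = 240/16 = 15, a_9 = floor((16 + 6)/15) = 1.
  m_10 = 15*1 - 6 = 9, d_10 = (276 - 9^2)/15 = 195/15 = 13, a_10 = floor((16 + 9)/13) = 1.
  m_11 = 13*1 - 9 = 4, d_11 = (276 - 4^2)/13 = 260/13 = 20, a_11 = floor((16 + 4)/20) = 1.
  m_12 = 20*1 - 4 = 16, d_12 = (276 - 16^2)/20 = 20/20 = 1, a_12 = floor((16 + 16)/1) = 32.
  m_13 = 1*32 - 16 = 16, d_13 = (276 - 16^2)/1 = 20/1 = 20: (m_13, d_13) = (m_1, d_1) = (16, 20), so from here the quotients repeat a_1, ..., a_12; the period length is 12.
Hence the expansion of sqrt(276) is a_0 = 16 followed by the repeating block 1, 1, 1, 1, 2, 2, 2, 1, 1, 1, 1, 32 (period 12).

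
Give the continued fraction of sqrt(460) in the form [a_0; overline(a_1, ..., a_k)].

Write x_i = (sqrt(460) + m_i)/d_i with (m_0, d_0) = (0, 1). a_0 = floor(sqrt(460)) = 21, since 21^2 = 441 <= 460 < 484 = 22^2.
Iterate m_{i+1} = d_i*a_i - m_i, d_{i+1} = (460 - m_{i+1}^2)/d_i, a_{i+1} = floor((a_0 + m_{i+1})/d_{i+1}):
  m_1 = 1*21 - 0 = 21, d_1 = (460 - 21^2)/1 = 19/1 = 19, a_1 = floor((21 + 21)/19) = 2.
  m_2 = 19*2 - 21 = 17, d_2 = (460 - 17^2)/19 = 171/19 = 9, a_2 = floor((21 + 17)/9) = 4.
  m_3 = 9*4 - 17 = 19, d_3 = (460 - 19^2)/9 = 99/9 = 11, a_3 = floor((21 + 19)/11) = 3.
  m_4 = 11*3 - 19 = 14, d_4 = (460 - 14^2)/11 = 264/11 = 24, a_4 = floor((21 + 14)/24) = 1.
  m_5 = 24*1 - 14 = 10, d_5 = (460 - 10^2)/24 = 360/24 = 15, a_5 = floor((21 + 10)/15) = 2.
  m_6 = 15*2 - 10 = 20, d_6 = (460 - 20^2)/15 = 60/15 = 4, a_6 = floor((21 + 20)/4) = 10.
  m_7 = 4*10 - 20 = 20, d_7 = (460 - 20^2)/4 = 60/4 = 15, a_7 = floor((21 + 20)/15) = 2.
  m_8 = 15*2 - 20 = 10, d_8 = (460 - 10^2)/15 = 360/15 = 24, a_8 = floor((21 + 10)/24) = 1.
  m_9 = 24*1 - 10 = 14, d_9 = (460 - 14^2)/24 = 264/24 = 11, a_9 = floor((21 + 14)/11) = 3.
  m_10 = 11*3 - 14 = 19, d_10 = (460 - 19^2)/11 = 99/11 = 9, a_10 = floor((21 + 19)/9) = 4.
  m_11 = 9*4 - 19 = 17, d_11 = (460 - 17^2)/9 = 171/9 = 19, a_11 = floor((21 + 17)/19) = 2.
  m_12 = 19*2 - 17 = 21, d_12 = (460 - 21^2)/19 = 19/19 = 1, a_12 = floor((21 + 21)/1) = 42.
  m_13 = 1*42 - 21 = 21, d_13 = (460 - 21^2)/1 = 19/1 = 19: (m_13, d_13) = (m_1, d_1) = (21, 19), so from here the quotients repeat a_1, ..., a_12; the period length is 12.
Hence the expansion of sqrt(460) is a_0 = 21 followed by the repeating block 2, 4, 3, 1, 2, 10, 2, 1, 3, 4, 2, 42 (period 12).

[21; overline(2, 4, 3, 1, 2, 10, 2, 1, 3, 4, 2, 42)]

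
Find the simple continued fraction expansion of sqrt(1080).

[32; (1, 6, 3, 6, 1, 64)]

Write x_i = (sqrt(1080) + m_i)/d_i with (m_0, d_0) = (0, 1). a_0 = floor(sqrt(1080)) = 32, since 32^2 = 1024 <= 1080 < 1089 = 33^2.
Iterate m_{i+1} = d_i*a_i - m_i, d_{i+1} = (1080 - m_{i+1}^2)/d_i, a_{i+1} = floor((a_0 + m_{i+1})/d_{i+1}):
  m_1 = 1*32 - 0 = 32, d_1 = (1080 - 32^2)/1 = 56/1 = 56, a_1 = floor((32 + 32)/56) = 1.
  m_2 = 56*1 - 32 = 24, d_2 = (1080 - 24^2)/56 = 504/56 = 9, a_2 = floor((32 + 24)/9) = 6.
  m_3 = 9*6 - 24 = 30, d_3 = (1080 - 30^2)/9 = 180/9 = 20, a_3 = floor((32 + 30)/20) = 3.
  m_4 = 20*3 - 30 = 30, d_4 = (1080 - 30^2)/20 = 180/20 = 9, a_4 = floor((32 + 30)/9) = 6.
  m_5 = 9*6 - 30 = 24, d_5 = (1080 - 24^2)/9 = 504/9 = 56, a_5 = floor((32 + 24)/56) = 1.
  m_6 = 56*1 - 24 = 32, d_6 = (1080 - 32^2)/56 = 56/56 = 1, a_6 = floor((32 + 32)/1) = 64.
  m_7 = 1*64 - 32 = 32, d_7 = (1080 - 32^2)/1 = 56/1 = 56: (m_7, d_7) = (m_1, d_1) = (32, 56), so from here the quotients repeat a_1, ..., a_6; the period length is 6.
Hence the expansion of sqrt(1080) is a_0 = 32 followed by the repeating block 1, 6, 3, 6, 1, 64 (period 6).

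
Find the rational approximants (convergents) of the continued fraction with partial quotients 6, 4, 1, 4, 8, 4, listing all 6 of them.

6/1, 25/4, 31/5, 149/24, 1223/197, 5041/812

Using the convergent recurrence p_i = a_i*p_{i-1} + p_{i-2}, q_i = a_i*q_{i-1} + q_{i-2} with p_{-2}=0, p_{-1}=1, q_{-2}=1, q_{-1}=0:
  i=0: a_0=6, p_0 = 6*1 + 0 = 6, q_0 = 6*0 + 1 = 1.
  i=1: a_1=4, p_1 = 4*6 + 1 = 25, q_1 = 4*1 + 0 = 4.
  i=2: a_2=1, p_2 = 1*25 + 6 = 31, q_2 = 1*4 + 1 = 5.
  i=3: a_3=4, p_3 = 4*31 + 25 = 149, q_3 = 4*5 + 4 = 24.
  i=4: a_4=8, p_4 = 8*149 + 31 = 1223, q_4 = 8*24 + 5 = 197.
  i=5: a_5=4, p_5 = 4*1223 + 149 = 5041, q_5 = 4*197 + 24 = 812.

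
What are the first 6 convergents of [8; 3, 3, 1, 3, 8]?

8/1, 25/3, 83/10, 108/13, 407/49, 3364/405

Using the convergent recurrence p_i = a_i*p_{i-1} + p_{i-2}, q_i = a_i*q_{i-1} + q_{i-2} with p_{-2}=0, p_{-1}=1, q_{-2}=1, q_{-1}=0:
  i=0: a_0=8, p_0 = 8*1 + 0 = 8, q_0 = 8*0 + 1 = 1.
  i=1: a_1=3, p_1 = 3*8 + 1 = 25, q_1 = 3*1 + 0 = 3.
  i=2: a_2=3, p_2 = 3*25 + 8 = 83, q_2 = 3*3 + 1 = 10.
  i=3: a_3=1, p_3 = 1*83 + 25 = 108, q_3 = 1*10 + 3 = 13.
  i=4: a_4=3, p_4 = 3*108 + 83 = 407, q_4 = 3*13 + 10 = 49.
  i=5: a_5=8, p_5 = 8*407 + 108 = 3364, q_5 = 8*49 + 13 = 405.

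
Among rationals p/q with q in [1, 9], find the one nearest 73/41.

Expand x = 73/41 as a continued fraction with the Euclidean algorithm:
  73 = 1*41 + 32, so a_0 = 1.
  41 = 1*32 + 9, so a_1 = 1.
  32 = 3*9 + 5, so a_2 = 3.
  9 = 1*5 + 4, so a_3 = 1.
  5 = 1*4 + 1, so a_4 = 1.
  4 = 4*1 + 0, so a_5 = 4.
so x = [1; 1, 3, 1, 1, 4].
Convergents (p_i = a_i*p_{i-1} + p_{i-2}, q_i = a_i*q_{i-1} + q_{i-2} with p_{-2}=0, p_{-1}=1, q_{-2}=1, q_{-1}=0), until the denominator exceeds 9:
  i=0: a_0=1, p_0 = 1*1 + 0 = 1, q_0 = 1*0 + 1 = 1.
  i=1: a_1=1, p_1 = 1*1 + 1 = 2, q_1 = 1*1 + 0 = 1.
  i=2: a_2=3, p_2 = 3*2 + 1 = 7, q_2 = 3*1 + 1 = 4.
  i=3: a_3=1, p_3 = 1*7 + 2 = 9, q_3 = 1*4 + 1 = 5.
  i=4: a_4=1, p_4 = 1*9 + 7 = 16, q_4 = 1*5 + 4 = 9.
  i=5: a_5=4, p_5 = 4*16 + 9 = 73, q_5 = 4*9 + 5 = 41.
q_5 = 41 > 9, so the last convergent with denominator <= 9 is p_4/q_4 = 16/9.
The closest fraction with denominator <= 9 is either p_4/q_4 or the intermediate fraction (k*p_4 + p_3)/(k*q_4 + q_3) with the largest k >= 1 whose denominator stays <= 9; these approach x as k grows, and every other convergent or intermediate fraction in range is farther away.
Largest k: floor((9 - q_3)/q_4) = floor((9 - 5)/9) = 0.
Since k = 0, no intermediate fraction beyond p_4/q_4 has denominator <= 9, so the convergent 16/9 is the closest (its error is |73*9 - 16*41|/(41*9) = 1/369).

16/9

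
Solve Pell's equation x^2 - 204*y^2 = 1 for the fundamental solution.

First expand sqrt(204) as a continued fraction. With x_i = (sqrt(204) + m_i)/d_i and (m_0, d_0) = (0, 1): a_0 = floor(sqrt(204)) = 14, since 14^2 = 196 <= 204 < 225 = 15^2.
Iterate m_{i+1} = d_i*a_i - m_i, d_{i+1} = (204 - m_{i+1}^2)/d_i, a_{i+1} = floor((a_0 + m_{i+1})/d_{i+1}):
  m_1 = 1*14 - 0 = 14, d_1 = (204 - 14^2)/1 = 8/1 = 8, a_1 = floor((14 + 14)/8) = 3.
  m_2 = 8*3 - 14 = 10, d_2 = (204 - 10^2)/8 = 104/8 = 13, a_2 = floor((14 + 10)/13) = 1.
  m_3 = 13*1 - 10 = 3, d_3 = (204 - 3^2)/13 = 195/13 = 15, a_3 = floor((14 + 3)/15) = 1.
  m_4 = 15*1 - 3 = 12, d_4 = (204 - 12^2)/15 = 60/15 = 4, a_4 = floor((14 + 12)/4) = 6.
  m_5 = 4*6 - 12 = 12, d_5 = (204 - 12^2)/4 = 60/4 = 15, a_5 = floor((14 + 12)/15) = 1.
  m_6 = 15*1 - 12 = 3, d_6 = (204 - 3^2)/15 = 195/15 = 13, a_6 = floor((14 + 3)/13) = 1.
  m_7 = 13*1 - 3 = 10, d_7 = (204 - 10^2)/13 = 104/13 = 8, a_7 = floor((14 + 10)/8) = 3.
  m_8 = 8*3 - 10 = 14, d_8 = (204 - 14^2)/8 = 8/8 = 1, a_8 = floor((14 + 14)/1) = 28.
  m_9 = 1*28 - 14 = 14, d_9 = (204 - 14^2)/1 = 8/1 = 8: (m_9, d_9) = (m_1, d_1) = (14, 8), so from here the quotients repeat a_1, ..., a_8; the period length is 8.
So sqrt(204) = [14; (3, 1, 1, 6, 1, 1, 3, 28)] with period length k = 8.
k is even, so the fundamental solution of x^2 - 204y^2 = 1 is (p_{k-1}, q_{k-1}) = (p_7, q_7); compute convergents through index 7.
Convergents (p_i = a_i*p_{i-1} + p_{i-2}, q_i = a_i*q_{i-1} + q_{i-2} with p_{-2}=0, p_{-1}=1, q_{-2}=1, q_{-1}=0):
  i=0: a_0=14, p_0 = 14*1 + 0 = 14, q_0 = 14*0 + 1 = 1.
  i=1: a_1=3, p_1 = 3*14 + 1 = 43, q_1 = 3*1 + 0 = 3.
  i=2: a_2=1, p_2 = 1*43 + 14 = 57, q_2 = 1*3 + 1 = 4.
  i=3: a_3=1, p_3 = 1*57 + 43 = 100, q_3 = 1*4 + 3 = 7.
  i=4: a_4=6, p_4 = 6*100 + 57 = 657, q_4 = 6*7 + 4 = 46.
  i=5: a_5=1, p_5 = 1*657 + 100 = 757, q_5 = 1*46 + 7 = 53.
  i=6: a_6=1, p_6 = 1*757 + 657 = 1414, q_6 = 1*53 + 46 = 99.
  i=7: a_7=3, p_7 = 3*1414 + 757 = 4999, q_7 = 3*99 + 53 = 350.
Check: 4999^2 - 204*350^2 = 24990001 - 24990000 = 1, so (x, y) = (4999, 350) solves the equation, and by the theorem it is the least positive solution.

(x, y) = (4999, 350)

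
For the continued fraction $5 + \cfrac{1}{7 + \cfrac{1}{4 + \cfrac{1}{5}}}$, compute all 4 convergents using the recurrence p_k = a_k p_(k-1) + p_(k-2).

Using the convergent recurrence p_i = a_i*p_{i-1} + p_{i-2}, q_i = a_i*q_{i-1} + q_{i-2} with p_{-2}=0, p_{-1}=1, q_{-2}=1, q_{-1}=0:
  i=0: a_0=5, p_0 = 5*1 + 0 = 5, q_0 = 5*0 + 1 = 1.
  i=1: a_1=7, p_1 = 7*5 + 1 = 36, q_1 = 7*1 + 0 = 7.
  i=2: a_2=4, p_2 = 4*36 + 5 = 149, q_2 = 4*7 + 1 = 29.
  i=3: a_3=5, p_3 = 5*149 + 36 = 781, q_3 = 5*29 + 7 = 152.

5/1, 36/7, 149/29, 781/152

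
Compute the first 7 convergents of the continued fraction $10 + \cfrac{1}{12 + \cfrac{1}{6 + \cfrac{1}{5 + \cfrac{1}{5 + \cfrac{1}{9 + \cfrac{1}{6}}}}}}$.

10/1, 121/12, 736/73, 3801/377, 19741/1958, 181470/17999, 1108561/109952

Using the convergent recurrence p_i = a_i*p_{i-1} + p_{i-2}, q_i = a_i*q_{i-1} + q_{i-2} with p_{-2}=0, p_{-1}=1, q_{-2}=1, q_{-1}=0:
  i=0: a_0=10, p_0 = 10*1 + 0 = 10, q_0 = 10*0 + 1 = 1.
  i=1: a_1=12, p_1 = 12*10 + 1 = 121, q_1 = 12*1 + 0 = 12.
  i=2: a_2=6, p_2 = 6*121 + 10 = 736, q_2 = 6*12 + 1 = 73.
  i=3: a_3=5, p_3 = 5*736 + 121 = 3801, q_3 = 5*73 + 12 = 377.
  i=4: a_4=5, p_4 = 5*3801 + 736 = 19741, q_4 = 5*377 + 73 = 1958.
  i=5: a_5=9, p_5 = 9*19741 + 3801 = 181470, q_5 = 9*1958 + 377 = 17999.
  i=6: a_6=6, p_6 = 6*181470 + 19741 = 1108561, q_6 = 6*17999 + 1958 = 109952.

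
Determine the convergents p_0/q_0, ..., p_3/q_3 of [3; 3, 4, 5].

Using the convergent recurrence p_i = a_i*p_{i-1} + p_{i-2}, q_i = a_i*q_{i-1} + q_{i-2} with p_{-2}=0, p_{-1}=1, q_{-2}=1, q_{-1}=0:
  i=0: a_0=3, p_0 = 3*1 + 0 = 3, q_0 = 3*0 + 1 = 1.
  i=1: a_1=3, p_1 = 3*3 + 1 = 10, q_1 = 3*1 + 0 = 3.
  i=2: a_2=4, p_2 = 4*10 + 3 = 43, q_2 = 4*3 + 1 = 13.
  i=3: a_3=5, p_3 = 5*43 + 10 = 225, q_3 = 5*13 + 3 = 68.

3/1, 10/3, 43/13, 225/68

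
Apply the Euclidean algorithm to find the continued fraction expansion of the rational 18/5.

[3; 1, 1, 2]

Run the Euclidean algorithm on 18 and 5; the successive quotients are the partial quotients a_0, a_1, ... (each step inverts the fractional part left over by the previous one):
  18 = 3*5 + 3, so a_0 = 3.
  5 = 1*3 + 2, so a_1 = 1.
  3 = 1*2 + 1, so a_2 = 1.
  2 = 2*1 + 0, so a_3 = 2.
The remainder reaches 0 after 4 divisions, so the expansion has 4 partial quotients, read off in order.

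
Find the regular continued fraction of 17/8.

[2; 8]

Run the Euclidean algorithm on 17 and 8; the successive quotients are the partial quotients a_0, a_1, ... (each step inverts the fractional part left over by the previous one):
  17 = 2*8 + 1, so a_0 = 2.
  8 = 8*1 + 0, so a_1 = 8.
The remainder reaches 0 after 2 divisions, so the expansion has 2 partial quotients, read off in order.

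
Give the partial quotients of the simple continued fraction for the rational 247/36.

[6; 1, 6, 5]

Run the Euclidean algorithm on 247 and 36; the successive quotients are the partial quotients a_0, a_1, ... (each step inverts the fractional part left over by the previous one):
  247 = 6*36 + 31, so a_0 = 6.
  36 = 1*31 + 5, so a_1 = 1.
  31 = 6*5 + 1, so a_2 = 6.
  5 = 5*1 + 0, so a_3 = 5.
The remainder reaches 0 after 4 divisions, so the expansion has 4 partial quotients, read off in order.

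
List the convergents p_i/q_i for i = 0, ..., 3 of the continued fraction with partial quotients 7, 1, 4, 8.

Using the convergent recurrence p_i = a_i*p_{i-1} + p_{i-2}, q_i = a_i*q_{i-1} + q_{i-2} with p_{-2}=0, p_{-1}=1, q_{-2}=1, q_{-1}=0:
  i=0: a_0=7, p_0 = 7*1 + 0 = 7, q_0 = 7*0 + 1 = 1.
  i=1: a_1=1, p_1 = 1*7 + 1 = 8, q_1 = 1*1 + 0 = 1.
  i=2: a_2=4, p_2 = 4*8 + 7 = 39, q_2 = 4*1 + 1 = 5.
  i=3: a_3=8, p_3 = 8*39 + 8 = 320, q_3 = 8*5 + 1 = 41.

7/1, 8/1, 39/5, 320/41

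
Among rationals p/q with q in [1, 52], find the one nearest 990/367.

116/43

Expand x = 990/367 as a continued fraction with the Euclidean algorithm:
  990 = 2*367 + 256, so a_0 = 2.
  367 = 1*256 + 111, so a_1 = 1.
  256 = 2*111 + 34, so a_2 = 2.
  111 = 3*34 + 9, so a_3 = 3.
  34 = 3*9 + 7, so a_4 = 3.
  9 = 1*7 + 2, so a_5 = 1.
  7 = 3*2 + 1, so a_6 = 3.
  2 = 2*1 + 0, so a_7 = 2.
so x = [2; 1, 2, 3, 3, 1, 3, 2].
Convergents (p_i = a_i*p_{i-1} + p_{i-2}, q_i = a_i*q_{i-1} + q_{i-2} with p_{-2}=0, p_{-1}=1, q_{-2}=1, q_{-1}=0), until the denominator exceeds 52:
  i=0: a_0=2, p_0 = 2*1 + 0 = 2, q_0 = 2*0 + 1 = 1.
  i=1: a_1=1, p_1 = 1*2 + 1 = 3, q_1 = 1*1 + 0 = 1.
  i=2: a_2=2, p_2 = 2*3 + 2 = 8, q_2 = 2*1 + 1 = 3.
  i=3: a_3=3, p_3 = 3*8 + 3 = 27, q_3 = 3*3 + 1 = 10.
  i=4: a_4=3, p_4 = 3*27 + 8 = 89, q_4 = 3*10 + 3 = 33.
  i=5: a_5=1, p_5 = 1*89 + 27 = 116, q_5 = 1*33 + 10 = 43.
  i=6: a_6=3, p_6 = 3*116 + 89 = 437, q_6 = 3*43 + 33 = 162.
q_6 = 162 > 52, so the last convergent with denominator <= 52 is p_5/q_5 = 116/43.
The closest fraction with denominator <= 52 is either p_5/q_5 or the intermediate fraction (k*p_5 + p_4)/(k*q_5 + q_4) with the largest k >= 1 whose denominator stays <= 52; these approach x as k grows, and every other convergent or intermediate fraction in range is farther away.
Largest k: floor((52 - q_4)/q_5) = floor((52 - 33)/43) = 0.
Since k = 0, no intermediate fraction beyond p_5/q_5 has denominator <= 52, so the convergent 116/43 is the closest (its error is |990*43 - 116*367|/(367*43) = 2/15781).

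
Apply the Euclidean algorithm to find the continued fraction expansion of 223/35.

[6; 2, 1, 2, 4]

Run the Euclidean algorithm on 223 and 35; the successive quotients are the partial quotients a_0, a_1, ... (each step inverts the fractional part left over by the previous one):
  223 = 6*35 + 13, so a_0 = 6.
  35 = 2*13 + 9, so a_1 = 2.
  13 = 1*9 + 4, so a_2 = 1.
  9 = 2*4 + 1, so a_3 = 2.
  4 = 4*1 + 0, so a_4 = 4.
The remainder reaches 0 after 5 divisions, so the expansion has 5 partial quotients, read off in order.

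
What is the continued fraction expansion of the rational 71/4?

Run the Euclidean algorithm on 71 and 4; the successive quotients are the partial quotients a_0, a_1, ... (each step inverts the fractional part left over by the previous one):
  71 = 17*4 + 3, so a_0 = 17.
  4 = 1*3 + 1, so a_1 = 1.
  3 = 3*1 + 0, so a_2 = 3.
The remainder reaches 0 after 3 divisions, so the expansion has 3 partial quotients, read off in order.

[17; 1, 3]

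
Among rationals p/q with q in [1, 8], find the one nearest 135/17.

8/1

Expand x = 135/17 as a continued fraction with the Euclidean algorithm:
  135 = 7*17 + 16, so a_0 = 7.
  17 = 1*16 + 1, so a_1 = 1.
  16 = 16*1 + 0, so a_2 = 16.
so x = [7; 1, 16].
Convergents (p_i = a_i*p_{i-1} + p_{i-2}, q_i = a_i*q_{i-1} + q_{i-2} with p_{-2}=0, p_{-1}=1, q_{-2}=1, q_{-1}=0), until the denominator exceeds 8:
  i=0: a_0=7, p_0 = 7*1 + 0 = 7, q_0 = 7*0 + 1 = 1.
  i=1: a_1=1, p_1 = 1*7 + 1 = 8, q_1 = 1*1 + 0 = 1.
  i=2: a_2=16, p_2 = 16*8 + 7 = 135, q_2 = 16*1 + 1 = 17.
q_2 = 17 > 8, so the last convergent with denominator <= 8 is p_1/q_1 = 8/1.
The closest fraction with denominator <= 8 is either p_1/q_1 or the intermediate fraction (k*p_1 + p_0)/(k*q_1 + q_0) with the largest k >= 1 whose denominator stays <= 8; these approach x as k grows, and every other convergent or intermediate fraction in range is farther away.
Largest k: floor((8 - q_0)/q_1) = floor((8 - 1)/1) = 7.
That gives (7*8 + 7)/(7*1 + 1) = 63/8.
Compare the errors: |x - 8/1| = |135*1 - 8*17|/(17*1) = 1/17, and |x - 63/8| = |135*8 - 63*17|/(17*8) = 9/136.
Cross-multiplying, 1*136 = 136 < 153 = 9*17, so 1/17 is smaller: the convergent 8/1 is closer to x than 63/8.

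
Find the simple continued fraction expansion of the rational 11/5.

Run the Euclidean algorithm on 11 and 5; the successive quotients are the partial quotients a_0, a_1, ... (each step inverts the fractional part left over by the previous one):
  11 = 2*5 + 1, so a_0 = 2.
  5 = 5*1 + 0, so a_1 = 5.
The remainder reaches 0 after 2 divisions, so the expansion has 2 partial quotients, read off in order.

[2; 5]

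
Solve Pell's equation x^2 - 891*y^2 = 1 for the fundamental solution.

(x, y) = (3970, 133)

First expand sqrt(891) as a continued fraction. With x_i = (sqrt(891) + m_i)/d_i and (m_0, d_0) = (0, 1): a_0 = floor(sqrt(891)) = 29, since 29^2 = 841 <= 891 < 900 = 30^2.
Iterate m_{i+1} = d_i*a_i - m_i, d_{i+1} = (891 - m_{i+1}^2)/d_i, a_{i+1} = floor((a_0 + m_{i+1})/d_{i+1}):
  m_1 = 1*29 - 0 = 29, d_1 = (891 - 29^2)/1 = 50/1 = 50, a_1 = floor((29 + 29)/50) = 1.
  m_2 = 50*1 - 29 = 21, d_2 = (891 - 21^2)/50 = 450/50 = 9, a_2 = floor((29 + 21)/9) = 5.
  m_3 = 9*5 - 21 = 24, d_3 = (891 - 24^2)/9 = 315/9 = 35, a_3 = floor((29 + 24)/35) = 1.
  m_4 = 35*1 - 24 = 11, d_4 = (891 - 11^2)/35 = 770/35 = 22, a_4 = floor((29 + 11)/22) = 1.
  m_5 = 22*1 - 11 = 11, d_5 = (891 - 11^2)/22 = 770/22 = 35, a_5 = floor((29 + 11)/35) = 1.
  m_6 = 35*1 - 11 = 24, d_6 = (891 - 24^2)/35 = 315/35 = 9, a_6 = floor((29 + 24)/9) = 5.
  m_7 = 9*5 - 24 = 21, d_7 = (891 - 21^2)/9 = 450/9 = 50, a_7 = floor((29 + 21)/50) = 1.
  m_8 = 50*1 - 21 = 29, d_8 = (891 - 29^2)/50 = 50/50 = 1, a_8 = floor((29 + 29)/1) = 58.
  m_9 = 1*58 - 29 = 29, d_9 = (891 - 29^2)/1 = 50/1 = 50: (m_9, d_9) = (m_1, d_1) = (29, 50), so from here the quotients repeat a_1, ..., a_8; the period length is 8.
So sqrt(891) = [29; (1, 5, 1, 1, 1, 5, 1, 58)] with period length k = 8.
k is even, so the fundamental solution of x^2 - 891y^2 = 1 is (p_{k-1}, q_{k-1}) = (p_7, q_7); compute convergents through index 7.
Convergents (p_i = a_i*p_{i-1} + p_{i-2}, q_i = a_i*q_{i-1} + q_{i-2} with p_{-2}=0, p_{-1}=1, q_{-2}=1, q_{-1}=0):
  i=0: a_0=29, p_0 = 29*1 + 0 = 29, q_0 = 29*0 + 1 = 1.
  i=1: a_1=1, p_1 = 1*29 + 1 = 30, q_1 = 1*1 + 0 = 1.
  i=2: a_2=5, p_2 = 5*30 + 29 = 179, q_2 = 5*1 + 1 = 6.
  i=3: a_3=1, p_3 = 1*179 + 30 = 209, q_3 = 1*6 + 1 = 7.
  i=4: a_4=1, p_4 = 1*209 + 179 = 388, q_4 = 1*7 + 6 = 13.
  i=5: a_5=1, p_5 = 1*388 + 209 = 597, q_5 = 1*13 + 7 = 20.
  i=6: a_6=5, p_6 = 5*597 + 388 = 3373, q_6 = 5*20 + 13 = 113.
  i=7: a_7=1, p_7 = 1*3373 + 597 = 3970, q_7 = 1*113 + 20 = 133.
Check: 3970^2 - 891*133^2 = 15760900 - 15760899 = 1, so (x, y) = (3970, 133) solves the equation, and by the theorem it is the least positive solution.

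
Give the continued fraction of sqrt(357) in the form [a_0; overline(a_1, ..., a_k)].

Write x_i = (sqrt(357) + m_i)/d_i with (m_0, d_0) = (0, 1). a_0 = floor(sqrt(357)) = 18, since 18^2 = 324 <= 357 < 361 = 19^2.
Iterate m_{i+1} = d_i*a_i - m_i, d_{i+1} = (357 - m_{i+1}^2)/d_i, a_{i+1} = floor((a_0 + m_{i+1})/d_{i+1}):
  m_1 = 1*18 - 0 = 18, d_1 = (357 - 18^2)/1 = 33/1 = 33, a_1 = floor((18 + 18)/33) = 1.
  m_2 = 33*1 - 18 = 15, d_2 = (357 - 15^2)/33 = 132/33 = 4, a_2 = floor((18 + 15)/4) = 8.
  m_3 = 4*8 - 15 = 17, d_3 = (357 - 17^2)/4 = 68/4 = 17, a_3 = floor((18 + 17)/17) = 2.
  m_4 = 17*2 - 17 = 17, d_4 = (357 - 17^2)/17 = 68/17 = 4, a_4 = floor((18 + 17)/4) = 8.
  m_5 = 4*8 - 17 = 15, d_5 = (357 - 15^2)/4 = 132/4 = 33, a_5 = floor((18 + 15)/33) = 1.
  m_6 = 33*1 - 15 = 18, d_6 = (357 - 18^2)/33 = 33/33 = 1, a_6 = floor((18 + 18)/1) = 36.
  m_7 = 1*36 - 18 = 18, d_7 = (357 - 18^2)/1 = 33/1 = 33: (m_7, d_7) = (m_1, d_1) = (18, 33), so from here the quotients repeat a_1, ..., a_6; the period length is 6.
Hence the expansion of sqrt(357) is a_0 = 18 followed by the repeating block 1, 8, 2, 8, 1, 36 (period 6).

[18; overline(1, 8, 2, 8, 1, 36)]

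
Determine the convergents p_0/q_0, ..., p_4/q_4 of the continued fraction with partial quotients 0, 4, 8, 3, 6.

Using the convergent recurrence p_i = a_i*p_{i-1} + p_{i-2}, q_i = a_i*q_{i-1} + q_{i-2} with p_{-2}=0, p_{-1}=1, q_{-2}=1, q_{-1}=0:
  i=0: a_0=0, p_0 = 0*1 + 0 = 0, q_0 = 0*0 + 1 = 1.
  i=1: a_1=4, p_1 = 4*0 + 1 = 1, q_1 = 4*1 + 0 = 4.
  i=2: a_2=8, p_2 = 8*1 + 0 = 8, q_2 = 8*4 + 1 = 33.
  i=3: a_3=3, p_3 = 3*8 + 1 = 25, q_3 = 3*33 + 4 = 103.
  i=4: a_4=6, p_4 = 6*25 + 8 = 158, q_4 = 6*103 + 33 = 651.

0/1, 1/4, 8/33, 25/103, 158/651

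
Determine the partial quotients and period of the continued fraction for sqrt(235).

Write x_i = (sqrt(235) + m_i)/d_i with (m_0, d_0) = (0, 1). a_0 = floor(sqrt(235)) = 15, since 15^2 = 225 <= 235 < 256 = 16^2.
Iterate m_{i+1} = d_i*a_i - m_i, d_{i+1} = (235 - m_{i+1}^2)/d_i, a_{i+1} = floor((a_0 + m_{i+1})/d_{i+1}):
  m_1 = 1*15 - 0 = 15, d_1 = (235 - 15^2)/1 = 10/1 = 10, a_1 = floor((15 + 15)/10) = 3.
  m_2 = 10*3 - 15 = 15, d_2 = (235 - 15^2)/10 = 10/10 = 1, a_2 = floor((15 + 15)/1) = 30.
  m_3 = 1*30 - 15 = 15, d_3 = (235 - 15^2)/1 = 10/1 = 10: (m_3, d_3) = (m_1, d_1) = (15, 10), so from here the quotients repeat a_1, a_2; the period length is 2.
Hence the expansion of sqrt(235) is a_0 = 15 followed by the repeating block 3, 30 (period 2).

[15; (3, 30)]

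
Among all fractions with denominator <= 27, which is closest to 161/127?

Expand x = 161/127 as a continued fraction with the Euclidean algorithm:
  161 = 1*127 + 34, so a_0 = 1.
  127 = 3*34 + 25, so a_1 = 3.
  34 = 1*25 + 9, so a_2 = 1.
  25 = 2*9 + 7, so a_3 = 2.
  9 = 1*7 + 2, so a_4 = 1.
  7 = 3*2 + 1, so a_5 = 3.
  2 = 2*1 + 0, so a_6 = 2.
so x = [1; 3, 1, 2, 1, 3, 2].
Convergents (p_i = a_i*p_{i-1} + p_{i-2}, q_i = a_i*q_{i-1} + q_{i-2} with p_{-2}=0, p_{-1}=1, q_{-2}=1, q_{-1}=0), until the denominator exceeds 27:
  i=0: a_0=1, p_0 = 1*1 + 0 = 1, q_0 = 1*0 + 1 = 1.
  i=1: a_1=3, p_1 = 3*1 + 1 = 4, q_1 = 3*1 + 0 = 3.
  i=2: a_2=1, p_2 = 1*4 + 1 = 5, q_2 = 1*3 + 1 = 4.
  i=3: a_3=2, p_3 = 2*5 + 4 = 14, q_3 = 2*4 + 3 = 11.
  i=4: a_4=1, p_4 = 1*14 + 5 = 19, q_4 = 1*11 + 4 = 15.
  i=5: a_5=3, p_5 = 3*19 + 14 = 71, q_5 = 3*15 + 11 = 56.
q_5 = 56 > 27, so the last convergent with denominator <= 27 is p_4/q_4 = 19/15.
The closest fraction with denominator <= 27 is either p_4/q_4 or the intermediate fraction (k*p_4 + p_3)/(k*q_4 + q_3) with the largest k >= 1 whose denominator stays <= 27; these approach x as k grows, and every other convergent or intermediate fraction in range is farther away.
Largest k: floor((27 - q_3)/q_4) = floor((27 - 11)/15) = 1.
That gives (1*19 + 14)/(1*15 + 11) = 33/26.
Compare the errors: |x - 19/15| = |161*15 - 19*127|/(127*15) = 2/1905, and |x - 33/26| = |161*26 - 33*127|/(127*26) = 5/3302.
Cross-multiplying, 2*3302 = 6604 < 9525 = 5*1905, so 2/1905 is smaller: the convergent 19/15 is closer to x than 33/26.

19/15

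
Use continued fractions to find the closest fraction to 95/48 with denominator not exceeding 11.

2/1

Expand x = 95/48 as a continued fraction with the Euclidean algorithm:
  95 = 1*48 + 47, so a_0 = 1.
  48 = 1*47 + 1, so a_1 = 1.
  47 = 47*1 + 0, so a_2 = 47.
so x = [1; 1, 47].
Convergents (p_i = a_i*p_{i-1} + p_{i-2}, q_i = a_i*q_{i-1} + q_{i-2} with p_{-2}=0, p_{-1}=1, q_{-2}=1, q_{-1}=0), until the denominator exceeds 11:
  i=0: a_0=1, p_0 = 1*1 + 0 = 1, q_0 = 1*0 + 1 = 1.
  i=1: a_1=1, p_1 = 1*1 + 1 = 2, q_1 = 1*1 + 0 = 1.
  i=2: a_2=47, p_2 = 47*2 + 1 = 95, q_2 = 47*1 + 1 = 48.
q_2 = 48 > 11, so the last convergent with denominator <= 11 is p_1/q_1 = 2/1.
The closest fraction with denominator <= 11 is either p_1/q_1 or the intermediate fraction (k*p_1 + p_0)/(k*q_1 + q_0) with the largest k >= 1 whose denominator stays <= 11; these approach x as k grows, and every other convergent or intermediate fraction in range is farther away.
Largest k: floor((11 - q_0)/q_1) = floor((11 - 1)/1) = 10.
That gives (10*2 + 1)/(10*1 + 1) = 21/11.
Compare the errors: |x - 2/1| = |95*1 - 2*48|/(48*1) = 1/48, and |x - 21/11| = |95*11 - 21*48|/(48*11) = 37/528.
Cross-multiplying, 1*528 = 528 < 1776 = 37*48, so 1/48 is smaller: the convergent 2/1 is closer to x than 21/11.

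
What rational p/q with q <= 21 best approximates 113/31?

62/17

Expand x = 113/31 as a continued fraction with the Euclidean algorithm:
  113 = 3*31 + 20, so a_0 = 3.
  31 = 1*20 + 11, so a_1 = 1.
  20 = 1*11 + 9, so a_2 = 1.
  11 = 1*9 + 2, so a_3 = 1.
  9 = 4*2 + 1, so a_4 = 4.
  2 = 2*1 + 0, so a_5 = 2.
so x = [3; 1, 1, 1, 4, 2].
Convergents (p_i = a_i*p_{i-1} + p_{i-2}, q_i = a_i*q_{i-1} + q_{i-2} with p_{-2}=0, p_{-1}=1, q_{-2}=1, q_{-1}=0), until the denominator exceeds 21:
  i=0: a_0=3, p_0 = 3*1 + 0 = 3, q_0 = 3*0 + 1 = 1.
  i=1: a_1=1, p_1 = 1*3 + 1 = 4, q_1 = 1*1 + 0 = 1.
  i=2: a_2=1, p_2 = 1*4 + 3 = 7, q_2 = 1*1 + 1 = 2.
  i=3: a_3=1, p_3 = 1*7 + 4 = 11, q_3 = 1*2 + 1 = 3.
  i=4: a_4=4, p_4 = 4*11 + 7 = 51, q_4 = 4*3 + 2 = 14.
  i=5: a_5=2, p_5 = 2*51 + 11 = 113, q_5 = 2*14 + 3 = 31.
q_5 = 31 > 21, so the last convergent with denominator <= 21 is p_4/q_4 = 51/14.
The closest fraction with denominator <= 21 is either p_4/q_4 or the intermediate fraction (k*p_4 + p_3)/(k*q_4 + q_3) with the largest k >= 1 whose denominator stays <= 21; these approach x as k grows, and every other convergent or intermediate fraction in range is farther away.
Largest k: floor((21 - q_3)/q_4) = floor((21 - 3)/14) = 1.
That gives (1*51 + 11)/(1*14 + 3) = 62/17.
Compare the errors: |x - 51/14| = |113*14 - 51*31|/(31*14) = 1/434, and |x - 62/17| = |113*17 - 62*31|/(31*17) = 1/527.
Cross-multiplying, 1*434 = 434 < 527 = 1*527, so 1/527 is smaller: the intermediate fraction 62/17 is closer to x than 51/14.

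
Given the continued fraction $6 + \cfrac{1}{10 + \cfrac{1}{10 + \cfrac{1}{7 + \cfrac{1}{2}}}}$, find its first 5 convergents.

6/1, 61/10, 616/101, 4373/717, 9362/1535

Using the convergent recurrence p_i = a_i*p_{i-1} + p_{i-2}, q_i = a_i*q_{i-1} + q_{i-2} with p_{-2}=0, p_{-1}=1, q_{-2}=1, q_{-1}=0:
  i=0: a_0=6, p_0 = 6*1 + 0 = 6, q_0 = 6*0 + 1 = 1.
  i=1: a_1=10, p_1 = 10*6 + 1 = 61, q_1 = 10*1 + 0 = 10.
  i=2: a_2=10, p_2 = 10*61 + 6 = 616, q_2 = 10*10 + 1 = 101.
  i=3: a_3=7, p_3 = 7*616 + 61 = 4373, q_3 = 7*101 + 10 = 717.
  i=4: a_4=2, p_4 = 2*4373 + 616 = 9362, q_4 = 2*717 + 101 = 1535.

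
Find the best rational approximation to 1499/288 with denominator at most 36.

177/34

Expand x = 1499/288 as a continued fraction with the Euclidean algorithm:
  1499 = 5*288 + 59, so a_0 = 5.
  288 = 4*59 + 52, so a_1 = 4.
  59 = 1*52 + 7, so a_2 = 1.
  52 = 7*7 + 3, so a_3 = 7.
  7 = 2*3 + 1, so a_4 = 2.
  3 = 3*1 + 0, so a_5 = 3.
so x = [5; 4, 1, 7, 2, 3].
Convergents (p_i = a_i*p_{i-1} + p_{i-2}, q_i = a_i*q_{i-1} + q_{i-2} with p_{-2}=0, p_{-1}=1, q_{-2}=1, q_{-1}=0), until the denominator exceeds 36:
  i=0: a_0=5, p_0 = 5*1 + 0 = 5, q_0 = 5*0 + 1 = 1.
  i=1: a_1=4, p_1 = 4*5 + 1 = 21, q_1 = 4*1 + 0 = 4.
  i=2: a_2=1, p_2 = 1*21 + 5 = 26, q_2 = 1*4 + 1 = 5.
  i=3: a_3=7, p_3 = 7*26 + 21 = 203, q_3 = 7*5 + 4 = 39.
q_3 = 39 > 36, so the last convergent with denominator <= 36 is p_2/q_2 = 26/5.
The closest fraction with denominator <= 36 is either p_2/q_2 or the intermediate fraction (k*p_2 + p_1)/(k*q_2 + q_1) with the largest k >= 1 whose denominator stays <= 36; these approach x as k grows, and every other convergent or intermediate fraction in range is farther away.
Largest k: floor((36 - q_1)/q_2) = floor((36 - 4)/5) = 6.
That gives (6*26 + 21)/(6*5 + 4) = 177/34.
Compare the errors: |x - 26/5| = |1499*5 - 26*288|/(288*5) = 7/1440, and |x - 177/34| = |1499*34 - 177*288|/(288*34) = 10/9792.
Cross-multiplying, 10*1440 = 14400 < 68544 = 7*9792, so 10/9792 is smaller: the intermediate fraction 177/34 is closer to x than 26/5.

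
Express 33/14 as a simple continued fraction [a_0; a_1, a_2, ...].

[2; 2, 1, 4]

Run the Euclidean algorithm on 33 and 14; the successive quotients are the partial quotients a_0, a_1, ... (each step inverts the fractional part left over by the previous one):
  33 = 2*14 + 5, so a_0 = 2.
  14 = 2*5 + 4, so a_1 = 2.
  5 = 1*4 + 1, so a_2 = 1.
  4 = 4*1 + 0, so a_3 = 4.
The remainder reaches 0 after 4 divisions, so the expansion has 4 partial quotients, read off in order.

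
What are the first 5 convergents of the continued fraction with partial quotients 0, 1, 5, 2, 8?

0/1, 1/1, 5/6, 11/13, 93/110

Using the convergent recurrence p_i = a_i*p_{i-1} + p_{i-2}, q_i = a_i*q_{i-1} + q_{i-2} with p_{-2}=0, p_{-1}=1, q_{-2}=1, q_{-1}=0:
  i=0: a_0=0, p_0 = 0*1 + 0 = 0, q_0 = 0*0 + 1 = 1.
  i=1: a_1=1, p_1 = 1*0 + 1 = 1, q_1 = 1*1 + 0 = 1.
  i=2: a_2=5, p_2 = 5*1 + 0 = 5, q_2 = 5*1 + 1 = 6.
  i=3: a_3=2, p_3 = 2*5 + 1 = 11, q_3 = 2*6 + 1 = 13.
  i=4: a_4=8, p_4 = 8*11 + 5 = 93, q_4 = 8*13 + 6 = 110.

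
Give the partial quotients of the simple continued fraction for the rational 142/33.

Run the Euclidean algorithm on 142 and 33; the successive quotients are the partial quotients a_0, a_1, ... (each step inverts the fractional part left over by the previous one):
  142 = 4*33 + 10, so a_0 = 4.
  33 = 3*10 + 3, so a_1 = 3.
  10 = 3*3 + 1, so a_2 = 3.
  3 = 3*1 + 0, so a_3 = 3.
The remainder reaches 0 after 4 divisions, so the expansion has 4 partial quotients, read off in order.

[4; 3, 3, 3]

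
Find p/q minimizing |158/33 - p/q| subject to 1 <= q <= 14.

Expand x = 158/33 as a continued fraction with the Euclidean algorithm:
  158 = 4*33 + 26, so a_0 = 4.
  33 = 1*26 + 7, so a_1 = 1.
  26 = 3*7 + 5, so a_2 = 3.
  7 = 1*5 + 2, so a_3 = 1.
  5 = 2*2 + 1, so a_4 = 2.
  2 = 2*1 + 0, so a_5 = 2.
so x = [4; 1, 3, 1, 2, 2].
Convergents (p_i = a_i*p_{i-1} + p_{i-2}, q_i = a_i*q_{i-1} + q_{i-2} with p_{-2}=0, p_{-1}=1, q_{-2}=1, q_{-1}=0), until the denominator exceeds 14:
  i=0: a_0=4, p_0 = 4*1 + 0 = 4, q_0 = 4*0 + 1 = 1.
  i=1: a_1=1, p_1 = 1*4 + 1 = 5, q_1 = 1*1 + 0 = 1.
  i=2: a_2=3, p_2 = 3*5 + 4 = 19, q_2 = 3*1 + 1 = 4.
  i=3: a_3=1, p_3 = 1*19 + 5 = 24, q_3 = 1*4 + 1 = 5.
  i=4: a_4=2, p_4 = 2*24 + 19 = 67, q_4 = 2*5 + 4 = 14.
  i=5: a_5=2, p_5 = 2*67 + 24 = 158, q_5 = 2*14 + 5 = 33.
q_5 = 33 > 14, so the last convergent with denominator <= 14 is p_4/q_4 = 67/14.
The closest fraction with denominator <= 14 is either p_4/q_4 or the intermediate fraction (k*p_4 + p_3)/(k*q_4 + q_3) with the largest k >= 1 whose denominator stays <= 14; these approach x as k grows, and every other convergent or intermediate fraction in range is farther away.
Largest k: floor((14 - q_3)/q_4) = floor((14 - 5)/14) = 0.
Since k = 0, no intermediate fraction beyond p_4/q_4 has denominator <= 14, so the convergent 67/14 is the closest (its error is |158*14 - 67*33|/(33*14) = 1/462).

67/14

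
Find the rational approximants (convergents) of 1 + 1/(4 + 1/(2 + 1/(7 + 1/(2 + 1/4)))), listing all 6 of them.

Using the convergent recurrence p_i = a_i*p_{i-1} + p_{i-2}, q_i = a_i*q_{i-1} + q_{i-2} with p_{-2}=0, p_{-1}=1, q_{-2}=1, q_{-1}=0:
  i=0: a_0=1, p_0 = 1*1 + 0 = 1, q_0 = 1*0 + 1 = 1.
  i=1: a_1=4, p_1 = 4*1 + 1 = 5, q_1 = 4*1 + 0 = 4.
  i=2: a_2=2, p_2 = 2*5 + 1 = 11, q_2 = 2*4 + 1 = 9.
  i=3: a_3=7, p_3 = 7*11 + 5 = 82, q_3 = 7*9 + 4 = 67.
  i=4: a_4=2, p_4 = 2*82 + 11 = 175, q_4 = 2*67 + 9 = 143.
  i=5: a_5=4, p_5 = 4*175 + 82 = 782, q_5 = 4*143 + 67 = 639.

1/1, 5/4, 11/9, 82/67, 175/143, 782/639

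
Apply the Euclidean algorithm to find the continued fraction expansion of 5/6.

Run the Euclidean algorithm on 5 and 6; the successive quotients are the partial quotients a_0, a_1, ... (each step inverts the fractional part left over by the previous one):
  5 = 0*6 + 5, so a_0 = 0.
  6 = 1*5 + 1, so a_1 = 1.
  5 = 5*1 + 0, so a_2 = 5.
The remainder reaches 0 after 3 divisions, so the expansion has 3 partial quotients, read off in order.

[0; 1, 5]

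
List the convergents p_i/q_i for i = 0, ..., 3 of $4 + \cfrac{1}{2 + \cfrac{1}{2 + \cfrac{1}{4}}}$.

Using the convergent recurrence p_i = a_i*p_{i-1} + p_{i-2}, q_i = a_i*q_{i-1} + q_{i-2} with p_{-2}=0, p_{-1}=1, q_{-2}=1, q_{-1}=0:
  i=0: a_0=4, p_0 = 4*1 + 0 = 4, q_0 = 4*0 + 1 = 1.
  i=1: a_1=2, p_1 = 2*4 + 1 = 9, q_1 = 2*1 + 0 = 2.
  i=2: a_2=2, p_2 = 2*9 + 4 = 22, q_2 = 2*2 + 1 = 5.
  i=3: a_3=4, p_3 = 4*22 + 9 = 97, q_3 = 4*5 + 2 = 22.

4/1, 9/2, 22/5, 97/22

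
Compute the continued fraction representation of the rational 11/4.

[2; 1, 3]

Run the Euclidean algorithm on 11 and 4; the successive quotients are the partial quotients a_0, a_1, ... (each step inverts the fractional part left over by the previous one):
  11 = 2*4 + 3, so a_0 = 2.
  4 = 1*3 + 1, so a_1 = 1.
  3 = 3*1 + 0, so a_2 = 3.
The remainder reaches 0 after 3 divisions, so the expansion has 3 partial quotients, read off in order.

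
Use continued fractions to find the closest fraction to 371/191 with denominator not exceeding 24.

33/17

Expand x = 371/191 as a continued fraction with the Euclidean algorithm:
  371 = 1*191 + 180, so a_0 = 1.
  191 = 1*180 + 11, so a_1 = 1.
  180 = 16*11 + 4, so a_2 = 16.
  11 = 2*4 + 3, so a_3 = 2.
  4 = 1*3 + 1, so a_4 = 1.
  3 = 3*1 + 0, so a_5 = 3.
so x = [1; 1, 16, 2, 1, 3].
Convergents (p_i = a_i*p_{i-1} + p_{i-2}, q_i = a_i*q_{i-1} + q_{i-2} with p_{-2}=0, p_{-1}=1, q_{-2}=1, q_{-1}=0), until the denominator exceeds 24:
  i=0: a_0=1, p_0 = 1*1 + 0 = 1, q_0 = 1*0 + 1 = 1.
  i=1: a_1=1, p_1 = 1*1 + 1 = 2, q_1 = 1*1 + 0 = 1.
  i=2: a_2=16, p_2 = 16*2 + 1 = 33, q_2 = 16*1 + 1 = 17.
  i=3: a_3=2, p_3 = 2*33 + 2 = 68, q_3 = 2*17 + 1 = 35.
q_3 = 35 > 24, so the last convergent with denominator <= 24 is p_2/q_2 = 33/17.
The closest fraction with denominator <= 24 is either p_2/q_2 or the intermediate fraction (k*p_2 + p_1)/(k*q_2 + q_1) with the largest k >= 1 whose denominator stays <= 24; these approach x as k grows, and every other convergent or intermediate fraction in range is farther away.
Largest k: floor((24 - q_1)/q_2) = floor((24 - 1)/17) = 1.
That gives (1*33 + 2)/(1*17 + 1) = 35/18.
Compare the errors: |x - 33/17| = |371*17 - 33*191|/(191*17) = 4/3247, and |x - 35/18| = |371*18 - 35*191|/(191*18) = 7/3438.
Cross-multiplying, 4*3438 = 13752 < 22729 = 7*3247, so 4/3247 is smaller: the convergent 33/17 is closer to x than 35/18.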